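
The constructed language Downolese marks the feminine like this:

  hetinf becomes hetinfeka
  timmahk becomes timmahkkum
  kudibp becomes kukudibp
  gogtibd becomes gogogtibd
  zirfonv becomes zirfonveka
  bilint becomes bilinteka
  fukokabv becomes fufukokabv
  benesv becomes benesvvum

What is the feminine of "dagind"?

dagindeka

"dagind" has second-to-last letter 'n'. The stems whose second-to-last letter is 'n' (zirfonv → zirfonveka, bilint → bilinteka, hetinf → hetinfeka) add -eka.
The other patterns: stems whose second-to-last letter is 'b' repeat the first consonant+vowel as a prefix; stems whose second-to-last letter is 'h' or 's' double the final consonant and add -um.
So dagind → dagindeka.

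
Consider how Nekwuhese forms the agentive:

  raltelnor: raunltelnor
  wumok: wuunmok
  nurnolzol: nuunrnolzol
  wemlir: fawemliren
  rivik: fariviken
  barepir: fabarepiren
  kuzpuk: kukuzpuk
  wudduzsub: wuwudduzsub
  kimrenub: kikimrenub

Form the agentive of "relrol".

reunlrol

"relrol" has last vowel 'o'. The stems whose last vowel is 'o' (raltelnor → raunltelnor, wumok → wuunmok, nurnolzol → nuunrnolzol) insert -un- after the first vowel.
So relrol → reunlrol.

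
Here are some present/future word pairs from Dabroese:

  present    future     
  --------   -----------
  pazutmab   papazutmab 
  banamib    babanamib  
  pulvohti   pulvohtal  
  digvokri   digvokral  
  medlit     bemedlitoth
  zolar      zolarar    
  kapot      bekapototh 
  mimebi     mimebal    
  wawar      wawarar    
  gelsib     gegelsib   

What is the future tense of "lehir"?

lehirar

"lehir" ends in -r. The stems ending in -r (zolar → zolarar, wawar → wawarar) add -ar.
The other patterns: stems ending in -b repeat the first consonant+vowel as a prefix; stems ending in -i drop the final letter and add -al; stems ending in -t add be- … -oth around the stem.
So lehir → lehirar.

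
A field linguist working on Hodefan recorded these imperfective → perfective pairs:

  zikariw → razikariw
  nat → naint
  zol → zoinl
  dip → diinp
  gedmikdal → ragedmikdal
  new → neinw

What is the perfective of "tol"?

new and zikariw both end in -w yet inflect differently (neinw, razikariw), so the final letter is not what conditions the rule; the number of vowels is.
"tol" has 1 vowel. The stems with 1 vowel (zol → zoinl, nat → naint, dip → diinp) insert -in- after the first vowel.
The other pattern: stems with 3 vowels add the prefix ra-.
So tol → toinl.

toinl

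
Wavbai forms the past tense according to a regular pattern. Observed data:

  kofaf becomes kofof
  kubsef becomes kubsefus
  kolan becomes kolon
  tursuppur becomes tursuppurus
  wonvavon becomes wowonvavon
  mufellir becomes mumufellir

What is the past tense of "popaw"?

"popaw" has last vowel 'a'. The stems whose last vowel is 'a' (kofaf → kofof, kolan → kolon) change the last vowel to 'o'.
So popaw → popow.

popow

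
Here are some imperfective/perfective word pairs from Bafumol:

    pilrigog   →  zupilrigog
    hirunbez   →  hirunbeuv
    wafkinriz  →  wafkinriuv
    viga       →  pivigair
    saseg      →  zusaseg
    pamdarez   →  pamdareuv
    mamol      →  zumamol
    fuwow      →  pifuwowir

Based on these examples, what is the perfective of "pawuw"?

pipawuwir

hirunbez and saseg both have last vowel 'e' yet inflect differently (hirunbeuv, zusaseg), so the last vowel is not what conditions the rule; the final letter is.
"pawuw" ends in -w. The one such stem in the data (fuwow → pifuwowir) adds pi- … -ir around the stem, so the same rule applies.
The other patterns: stems ending in -z drop the final letter and add -uv; stems ending in -g or -l add the prefix zu-.
So pawuw → pipawuwir.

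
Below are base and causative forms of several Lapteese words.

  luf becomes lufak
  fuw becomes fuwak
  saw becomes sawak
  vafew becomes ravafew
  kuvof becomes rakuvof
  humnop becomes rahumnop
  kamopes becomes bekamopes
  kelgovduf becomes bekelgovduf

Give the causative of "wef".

wefak

"wef" has 1 vowel. The stems with 1 vowel (luf → lufak, fuw → fuwak, saw → sawak) add -ak.
So wef → wefak.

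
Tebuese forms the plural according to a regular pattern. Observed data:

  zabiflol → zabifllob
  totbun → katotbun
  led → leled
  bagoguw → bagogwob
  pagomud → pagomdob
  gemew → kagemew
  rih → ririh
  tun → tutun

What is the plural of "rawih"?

tun and totbun both end in -n yet inflect differently (tutun, katotbun), so the final letter is not what conditions the rule; the number of vowels is.
"rawih" has 2 vowels. The stems with 2 vowels (gemew → kagemew, totbun → katotbun) add the prefix ka-.
The other patterns: stems with 1 vowel repeat the first consonant+vowel as a prefix; stems with 3 vowels delete the last vowel and add -ob.
So rawih → karawih.

karawih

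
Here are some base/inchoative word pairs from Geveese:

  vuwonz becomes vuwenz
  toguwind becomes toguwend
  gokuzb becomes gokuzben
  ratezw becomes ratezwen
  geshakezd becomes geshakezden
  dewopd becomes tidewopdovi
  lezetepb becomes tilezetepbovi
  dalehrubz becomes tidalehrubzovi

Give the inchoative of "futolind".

futolend

toguwind and geshakezd both end in -d yet inflect differently (toguwend, geshakezden), so the final letter is not what conditions the rule; the second-to-last letter is.
"futolind" has second-to-last letter 'n'. The stems whose second-to-last letter is 'n' (vuwonz → vuwenz, toguwind → toguwend) change the last vowel to 'e'.
So futolind → futolend.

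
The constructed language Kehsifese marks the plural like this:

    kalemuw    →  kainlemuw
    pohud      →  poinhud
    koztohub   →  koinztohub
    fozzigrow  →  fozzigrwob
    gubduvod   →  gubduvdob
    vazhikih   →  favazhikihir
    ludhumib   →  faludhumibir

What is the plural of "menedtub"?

meinnedtub

kalemuw and fozzigrow both end in -w yet inflect differently (kainlemuw, fozzigrwob), so the final letter is not what conditions the rule; the last vowel is.
"menedtub" has last vowel 'u'. The stems whose last vowel is 'u' (kalemuw → kainlemuw, pohud → poinhud, koztohub → koinztohub) insert -in- after the first vowel.
So menedtub → meinnedtub.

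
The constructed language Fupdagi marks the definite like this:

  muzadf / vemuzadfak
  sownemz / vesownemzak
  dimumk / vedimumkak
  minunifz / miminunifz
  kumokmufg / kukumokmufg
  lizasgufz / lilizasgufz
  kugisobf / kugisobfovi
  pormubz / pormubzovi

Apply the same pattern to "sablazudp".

vesablazudpak

sownemz and minunifz both end in -z yet inflect differently (vesownemzak, miminunifz), so the final letter is not what conditions the rule; the second-to-last letter is.
"sablazudp" has second-to-last letter 'd'. The one such stem in the data (muzadf → vemuzadfak) adds ve- … -ak around the stem, so the same rule applies.
So sablazudp → vesablazudpak.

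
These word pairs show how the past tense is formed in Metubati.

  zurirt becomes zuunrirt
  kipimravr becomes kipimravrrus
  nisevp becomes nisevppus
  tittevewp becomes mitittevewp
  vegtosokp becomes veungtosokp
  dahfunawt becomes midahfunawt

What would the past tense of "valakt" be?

vaunlakt

"valakt" has second-to-last letter 'k'. The one such stem in the data (vegtosokp → veungtosokp) inserts -un- after the first vowel (as does zurirt), so the same rule applies.
So valakt → vaunlakt.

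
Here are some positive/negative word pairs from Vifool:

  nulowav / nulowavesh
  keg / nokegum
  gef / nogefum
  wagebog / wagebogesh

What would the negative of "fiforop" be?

keg and wagebog both end in -g yet inflect differently (nokegum, wagebogesh), so the final letter is not what conditions the rule; the number of vowels is.
"fiforop" has 3 vowels. The stems with 3 vowels (wagebog → wagebogesh, nulowav → nulowavesh) add -esh.
So fiforop → fiforopesh.

fiforopesh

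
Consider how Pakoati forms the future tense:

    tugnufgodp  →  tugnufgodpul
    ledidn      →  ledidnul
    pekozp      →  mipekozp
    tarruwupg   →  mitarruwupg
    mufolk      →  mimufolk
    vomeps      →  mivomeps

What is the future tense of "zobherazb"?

"zobherazb" has second-to-last letter 'z'. The one such stem in the data (pekozp → mipekozp) adds the prefix mi-, so the same rule applies.
So zobherazb → mizobherazb.

mizobherazb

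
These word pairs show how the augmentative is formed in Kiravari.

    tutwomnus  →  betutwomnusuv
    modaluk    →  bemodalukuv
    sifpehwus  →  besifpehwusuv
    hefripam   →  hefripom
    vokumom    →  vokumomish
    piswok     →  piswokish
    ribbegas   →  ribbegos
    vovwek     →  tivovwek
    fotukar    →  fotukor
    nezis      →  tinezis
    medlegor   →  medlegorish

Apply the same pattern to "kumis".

tikumis

fotukar and medlegor both end in -r yet inflect differently (fotukor, medlegorish), so the final letter is not what conditions the rule; the last vowel is.
"kumis" has last vowel 'i'. The one such stem in the data (nezis → tinezis) adds the prefix ti-, so the same rule applies.
So kumis → tikumis.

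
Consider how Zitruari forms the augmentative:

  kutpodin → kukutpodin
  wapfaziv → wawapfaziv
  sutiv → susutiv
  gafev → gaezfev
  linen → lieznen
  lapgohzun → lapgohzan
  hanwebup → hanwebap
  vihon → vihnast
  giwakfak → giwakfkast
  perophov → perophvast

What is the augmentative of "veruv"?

"veruv" has last vowel 'u'. The stems whose last vowel is 'u' (lapgohzun → lapgohzan, hanwebup → hanwebap) change the last vowel to 'a'.
The other patterns: stems whose last vowel is 'i' repeat the first consonant+vowel as a prefix; stems whose last vowel is 'e' insert -ez- after the first vowel; stems whose last vowel is 'a' or 'o' delete the last vowel and add -ast.
So veruv → verav.

verav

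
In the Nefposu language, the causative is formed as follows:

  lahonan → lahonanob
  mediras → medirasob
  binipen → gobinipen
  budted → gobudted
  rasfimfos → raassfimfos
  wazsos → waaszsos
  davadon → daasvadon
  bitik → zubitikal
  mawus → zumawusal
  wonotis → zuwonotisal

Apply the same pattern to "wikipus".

zuwikipusal

lahonan and binipen both end in -n yet inflect differently (lahonanob, gobinipen), so the final letter is not what conditions the rule; the last vowel is.
"wikipus" has last vowel 'u'. The one such stem in the data (mawus → zumawusal) adds zu- … -al around the stem, so the same rule applies.
The other patterns: stems whose last vowel is 'a' add -ob; stems whose last vowel is 'e' add the prefix go-; stems whose last vowel is 'o' insert -as- after the first vowel.
So wikipus → zuwikipusal.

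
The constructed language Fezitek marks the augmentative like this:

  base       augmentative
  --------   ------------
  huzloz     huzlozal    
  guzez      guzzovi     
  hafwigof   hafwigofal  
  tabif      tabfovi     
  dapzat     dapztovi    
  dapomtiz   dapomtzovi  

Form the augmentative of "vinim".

hafwigof and tabif both end in -f yet inflect differently (hafwigofal, tabfovi), so the final letter is not what conditions the rule; the last vowel is.
"vinim" has last vowel 'i'. The stems whose last vowel is 'i' (tabif → tabfovi, dapomtiz → dapomtzovi) delete the last vowel and add -ovi.
The other pattern: stems whose last vowel is 'o' add -al.
So vinim → vinmovi.

vinmovi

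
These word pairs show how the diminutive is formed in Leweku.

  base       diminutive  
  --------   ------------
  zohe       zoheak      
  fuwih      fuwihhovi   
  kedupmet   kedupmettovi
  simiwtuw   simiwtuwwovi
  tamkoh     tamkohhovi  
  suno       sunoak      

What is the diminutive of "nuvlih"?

nuvlihhovi

tamkoh and suno both have last vowel 'o' yet inflect differently (tamkohhovi, sunoak), so the last vowel is not what conditions the rule; whether the stem ends in a vowel or a consonant is.
"nuvlih" ends in a consonant. The stems ending in a consonant (tamkoh → tamkohhovi, fuwih → fuwihhovi, simiwtuw → simiwtuwwovi) double the final consonant and add -ovi.
The other pattern: stems ending in a vowel add -ak.
So nuvlih → nuvlihhovi.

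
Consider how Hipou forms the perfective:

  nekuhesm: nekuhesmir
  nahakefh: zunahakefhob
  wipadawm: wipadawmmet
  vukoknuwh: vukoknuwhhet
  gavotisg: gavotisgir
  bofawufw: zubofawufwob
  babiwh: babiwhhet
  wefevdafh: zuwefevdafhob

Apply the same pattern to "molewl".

nahakefh and vukoknuwh both end in -h yet inflect differently (zunahakefhob, vukoknuwhhet), so the final letter is not what conditions the rule; the second-to-last letter is.
"molewl" has second-to-last letter 'w'. The stems whose second-to-last letter is 'w' (vukoknuwh → vukoknuwhhet, babiwh → babiwhhet, wipadawm → wipadawmmet) double the final consonant and add -et.
So molewl → molewllet.

molewllet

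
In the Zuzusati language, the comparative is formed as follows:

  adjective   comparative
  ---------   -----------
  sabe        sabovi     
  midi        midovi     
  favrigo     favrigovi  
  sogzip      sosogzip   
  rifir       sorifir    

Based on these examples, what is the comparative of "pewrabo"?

pewrabovi

"pewrabo" ends in a vowel. The stems ending in a vowel (sabe → sabovi, midi → midovi, favrigo → favrigovi) drop the final letter and add -ovi.
So pewrabo → pewrabovi.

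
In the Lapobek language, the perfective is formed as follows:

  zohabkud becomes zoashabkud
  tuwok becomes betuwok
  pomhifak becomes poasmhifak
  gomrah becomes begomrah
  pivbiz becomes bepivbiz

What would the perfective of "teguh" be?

beteguh

"teguh" has 2 vowels. The stems with 2 vowels (gomrah → begomrah, tuwok → betuwok, pivbiz → bepivbiz) add the prefix be-.
The other pattern: stems with 3 vowels insert -as- after the first vowel.
So teguh → beteguh.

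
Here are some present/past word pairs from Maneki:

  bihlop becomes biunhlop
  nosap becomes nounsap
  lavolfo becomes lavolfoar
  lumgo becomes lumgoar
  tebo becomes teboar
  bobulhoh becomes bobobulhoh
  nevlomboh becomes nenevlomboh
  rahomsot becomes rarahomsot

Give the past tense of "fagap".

bihlop and lavolfo both have last vowel 'o' yet inflect differently (biunhlop, lavolfoar), so the last vowel is not what conditions the rule; the final letter is.
"fagap" ends in -p. The stems ending in -p (bihlop → biunhlop, nosap → nounsap) insert -un- after the first vowel.
So fagap → faungap.

faungap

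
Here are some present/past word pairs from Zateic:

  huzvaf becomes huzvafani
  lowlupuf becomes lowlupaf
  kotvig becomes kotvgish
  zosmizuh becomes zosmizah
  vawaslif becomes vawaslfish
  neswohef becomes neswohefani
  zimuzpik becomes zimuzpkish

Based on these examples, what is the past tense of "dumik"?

lowlupuf and huzvaf both end in -f yet inflect differently (lowlupaf, huzvafani), so the final letter is not what conditions the rule; the last vowel is.
"dumik" has last vowel 'i'. The stems whose last vowel is 'i' (vawaslif → vawaslfish, zimuzpik → zimuzpkish, kotvig → kotvgish) delete the last vowel and add -ish.
So dumik → dumkish.

dumkish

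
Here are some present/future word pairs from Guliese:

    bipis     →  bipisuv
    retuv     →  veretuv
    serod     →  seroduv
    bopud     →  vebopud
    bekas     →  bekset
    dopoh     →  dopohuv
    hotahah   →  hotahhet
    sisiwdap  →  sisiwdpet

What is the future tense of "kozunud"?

vekozunud

bekas and bipis both end in -s yet inflect differently (bekset, bipisuv), so the final letter is not what conditions the rule; the last vowel is.
"kozunud" has last vowel 'u'. The stems whose last vowel is 'u' (bopud → vebopud, retuv → veretuv) add the prefix ve-.
The other patterns: stems whose last vowel is 'a' delete the last vowel and add -et; stems whose last vowel is 'i' or 'o' add -uv.
So kozunud → vekozunud.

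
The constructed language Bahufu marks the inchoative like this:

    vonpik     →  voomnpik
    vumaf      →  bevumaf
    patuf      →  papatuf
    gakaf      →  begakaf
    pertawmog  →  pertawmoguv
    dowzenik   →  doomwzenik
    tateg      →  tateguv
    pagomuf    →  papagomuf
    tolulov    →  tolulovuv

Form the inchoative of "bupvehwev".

patuf and gakaf both end in -f yet inflect differently (papatuf, begakaf), so the final letter is not what conditions the rule; the last vowel is.
"bupvehwev" has last vowel 'e'. The one such stem in the data (tateg → tateguv) adds -uv, so the same rule applies.
So bupvehwev → bupvehwevuv.

bupvehwevuv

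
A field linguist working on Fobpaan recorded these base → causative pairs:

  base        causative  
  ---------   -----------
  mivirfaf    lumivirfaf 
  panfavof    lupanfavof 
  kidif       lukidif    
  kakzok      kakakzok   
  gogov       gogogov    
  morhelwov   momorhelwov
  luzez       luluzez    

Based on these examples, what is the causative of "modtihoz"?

lumodtihoz

"modtihoz" ends in -z. The one such stem in the data (luzez → luluzez) adds the prefix lu-, so the same rule applies.
So modtihoz → lumodtihoz.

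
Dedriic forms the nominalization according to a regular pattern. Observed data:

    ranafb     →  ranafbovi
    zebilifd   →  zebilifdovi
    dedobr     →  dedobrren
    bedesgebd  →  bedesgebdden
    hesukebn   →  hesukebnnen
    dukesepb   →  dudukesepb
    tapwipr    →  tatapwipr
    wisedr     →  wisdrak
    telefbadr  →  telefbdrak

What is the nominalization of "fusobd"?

fusobdden

"fusobd" has second-to-last letter 'b'. The stems whose second-to-last letter is 'b' (dedobr → dedobrren, bedesgebd → bedesgebdden, hesukebn → hesukebnnen) double the final consonant and add -en.
So fusobd → fusobdden.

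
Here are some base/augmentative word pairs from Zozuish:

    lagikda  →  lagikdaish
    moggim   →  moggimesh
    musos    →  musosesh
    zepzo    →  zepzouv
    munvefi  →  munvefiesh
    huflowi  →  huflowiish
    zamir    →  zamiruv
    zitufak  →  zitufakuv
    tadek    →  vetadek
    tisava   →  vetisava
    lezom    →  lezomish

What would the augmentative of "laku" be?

lakuish

zitufak and tadek both end in -k yet inflect differently (zitufakuv, vetadek), so the final letter is not what conditions the rule; the first letter is.
"laku" begins with l-. The stems beginning with l- (lagikda → lagikdaish, lezom → lezomish) add -ish.
So laku → lakuish.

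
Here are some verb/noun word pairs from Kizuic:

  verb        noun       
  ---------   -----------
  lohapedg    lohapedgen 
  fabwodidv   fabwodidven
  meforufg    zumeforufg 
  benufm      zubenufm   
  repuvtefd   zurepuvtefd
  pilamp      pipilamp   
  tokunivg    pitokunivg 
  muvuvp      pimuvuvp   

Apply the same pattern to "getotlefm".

zugetotlefm

lohapedg and meforufg both end in -g yet inflect differently (lohapedgen, zumeforufg), so the final letter is not what conditions the rule; the second-to-last letter is.
"getotlefm" has second-to-last letter 'f'. The stems whose second-to-last letter is 'f' (meforufg → zumeforufg, benufm → zubenufm, repuvtefd → zurepuvtefd) add the prefix zu-.
The other patterns: stems whose second-to-last letter is 'd' add -en; stems whose second-to-last letter is 'm' or 'v' add the prefix pi-.
So getotlefm → zugetotlefm.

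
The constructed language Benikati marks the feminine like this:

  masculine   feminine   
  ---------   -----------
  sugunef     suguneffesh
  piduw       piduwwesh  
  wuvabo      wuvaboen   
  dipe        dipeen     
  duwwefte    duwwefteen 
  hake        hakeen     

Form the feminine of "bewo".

sugunef and dipe both have last vowel 'e' yet inflect differently (suguneffesh, dipeen), so the last vowel is not what conditions the rule; whether the stem ends in a vowel or a consonant is.
"bewo" ends in a vowel. The stems ending in a vowel (wuvabo → wuvaboen, dipe → dipeen, duwwefte → duwwefteen) add -en.
The other pattern: stems ending in a consonant double the final consonant and add -esh.
So bewo → bewoen.

bewoen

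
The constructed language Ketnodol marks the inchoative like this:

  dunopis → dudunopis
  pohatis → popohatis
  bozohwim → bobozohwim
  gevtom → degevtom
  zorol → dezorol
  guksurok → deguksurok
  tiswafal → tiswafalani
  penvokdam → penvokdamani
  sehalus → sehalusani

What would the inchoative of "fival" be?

fivalani

bozohwim and gevtom both end in -m yet inflect differently (bobozohwim, degevtom), so the final letter is not what conditions the rule; the last vowel is.
"fival" has last vowel 'a'. The stems whose last vowel is 'a' (tiswafal → tiswafalani, penvokdam → penvokdamani) add -ani.
So fival → fivalani.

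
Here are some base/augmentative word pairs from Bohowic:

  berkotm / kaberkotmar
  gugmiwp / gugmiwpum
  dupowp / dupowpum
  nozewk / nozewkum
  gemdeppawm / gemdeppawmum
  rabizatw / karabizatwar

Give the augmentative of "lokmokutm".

"lokmokutm" has second-to-last letter 't'. The stems whose second-to-last letter is 't' (rabizatw → karabizatwar, berkotm → kaberkotmar) add ka- … -ar around the stem.
The other pattern: stems whose second-to-last letter is 'w' add -um.
So lokmokutm → kalokmokutmar.

kalokmokutmar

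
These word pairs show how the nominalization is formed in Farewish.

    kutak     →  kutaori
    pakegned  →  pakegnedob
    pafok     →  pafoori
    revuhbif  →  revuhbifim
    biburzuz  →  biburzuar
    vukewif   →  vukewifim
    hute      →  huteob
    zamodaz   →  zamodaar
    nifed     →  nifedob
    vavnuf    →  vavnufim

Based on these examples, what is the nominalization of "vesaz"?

zamodaz and kutak both have last vowel 'a' yet inflect differently (zamodaar, kutaori), so the last vowel is not what conditions the rule; the final letter is.
"vesaz" ends in -z. The stems ending in -z (zamodaz → zamodaar, biburzuz → biburzuar) drop the final letter and add -ar.
The other patterns: stems ending in -k drop the final letter and add -ori; stems ending in -f add -im; stems ending in -d or -e add -ob.
So vesaz → vesaar.

vesaar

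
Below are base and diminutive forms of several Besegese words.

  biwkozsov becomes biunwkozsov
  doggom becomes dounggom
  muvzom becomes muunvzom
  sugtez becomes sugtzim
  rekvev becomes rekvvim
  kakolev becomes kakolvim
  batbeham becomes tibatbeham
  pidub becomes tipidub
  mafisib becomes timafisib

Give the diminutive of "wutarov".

wuuntarov

biwkozsov and rekvev both end in -v yet inflect differently (biunwkozsov, rekvvim), so the final letter is not what conditions the rule; the last vowel is.
"wutarov" has last vowel 'o'. The stems whose last vowel is 'o' (biwkozsov → biunwkozsov, doggom → dounggom, muvzom → muunvzom) insert -un- after the first vowel.
So wutarov → wuuntarov.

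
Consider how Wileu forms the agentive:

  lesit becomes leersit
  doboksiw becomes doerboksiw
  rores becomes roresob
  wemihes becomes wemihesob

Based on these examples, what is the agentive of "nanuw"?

naernuw

"nanuw" ends in -w. The one such stem in the data (doboksiw → doerboksiw) inserts -er- after the first vowel (as does lesit), so the same rule applies.
The other pattern: stems ending in -s add -ob.
So nanuw → naernuw.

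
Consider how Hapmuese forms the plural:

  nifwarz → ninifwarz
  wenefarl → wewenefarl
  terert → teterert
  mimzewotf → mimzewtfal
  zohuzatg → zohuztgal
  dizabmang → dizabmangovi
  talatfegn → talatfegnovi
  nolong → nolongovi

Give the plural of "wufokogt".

wufokogtovi

"wufokogt" has second-to-last letter 'g'. The one such stem in the data (talatfegn → talatfegnovi) adds -ovi, so the same rule applies.
So wufokogt → wufokogtovi.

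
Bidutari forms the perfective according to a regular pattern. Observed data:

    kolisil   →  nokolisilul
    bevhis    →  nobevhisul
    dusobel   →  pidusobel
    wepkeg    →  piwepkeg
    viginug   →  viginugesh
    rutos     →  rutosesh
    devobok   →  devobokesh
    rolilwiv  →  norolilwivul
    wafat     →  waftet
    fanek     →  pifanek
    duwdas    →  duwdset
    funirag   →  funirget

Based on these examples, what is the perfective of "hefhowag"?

hefhowget

"hefhowag" has last vowel 'a'. The stems whose last vowel is 'a' (wafat → waftet, duwdas → duwdset, funirag → funirget) delete the last vowel and add -et.
The other patterns: stems whose last vowel is 'e' add the prefix pi-; stems whose last vowel is 'i' add no- … -ul around the stem; stems whose last vowel is 'o' or 'u' add -esh.
So hefhowag → hefhowget.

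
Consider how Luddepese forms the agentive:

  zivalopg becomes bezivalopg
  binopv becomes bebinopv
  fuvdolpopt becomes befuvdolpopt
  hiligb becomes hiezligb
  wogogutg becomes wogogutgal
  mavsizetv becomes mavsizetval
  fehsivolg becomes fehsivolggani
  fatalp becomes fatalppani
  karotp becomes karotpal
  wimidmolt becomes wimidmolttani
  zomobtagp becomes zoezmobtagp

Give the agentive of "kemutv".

kemutval

binopv and mavsizetv both end in -v yet inflect differently (bebinopv, mavsizetval), so the final letter is not what conditions the rule; the second-to-last letter is.
"kemutv" has second-to-last letter 't'. The stems whose second-to-last letter is 't' (mavsizetv → mavsizetval, karotp → karotpal, wogogutg → wogogutgal) add -al.
So kemutv → kemutval.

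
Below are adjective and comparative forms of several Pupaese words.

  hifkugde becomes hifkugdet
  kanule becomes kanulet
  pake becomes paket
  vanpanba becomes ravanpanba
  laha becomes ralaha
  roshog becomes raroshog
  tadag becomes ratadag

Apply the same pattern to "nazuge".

hifkugde and vanpanba both have 3 vowels yet inflect differently (hifkugdet, ravanpanba), so the number of vowels is not what conditions the rule; the final letter is.
"nazuge" ends in -e. The stems ending in -e (hifkugde → hifkugdet, kanule → kanulet, pake → paket) drop the final letter and add -et.
So nazuge → nazuget.

nazuget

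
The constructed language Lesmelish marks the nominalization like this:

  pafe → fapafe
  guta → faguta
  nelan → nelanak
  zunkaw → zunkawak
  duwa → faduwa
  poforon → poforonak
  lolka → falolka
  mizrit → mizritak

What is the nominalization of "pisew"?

zunkaw and guta both have last vowel 'a' yet inflect differently (zunkawak, faguta), so the last vowel is not what conditions the rule; whether the stem ends in a vowel or a consonant is.
"pisew" ends in a consonant. The stems ending in a consonant (poforon → poforonak, zunkaw → zunkawak, nelan → nelanak) add -ak.
So pisew → pisewak.

pisewak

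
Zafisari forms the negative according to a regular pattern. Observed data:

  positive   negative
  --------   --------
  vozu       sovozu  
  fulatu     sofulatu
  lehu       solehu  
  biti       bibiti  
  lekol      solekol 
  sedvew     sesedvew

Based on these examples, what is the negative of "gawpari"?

vozu and biti both have 2 vowels yet inflect differently (sovozu, bibiti), so the number of vowels is not what conditions the rule; the final letter is.
"gawpari" ends in -i. The one such stem in the data (biti → bibiti) repeats the first consonant+vowel as a prefix (as does sedvew), so the same rule applies.
The other pattern: stems ending in -l or -u add the prefix so-.
So gawpari → gagawpari.

gagawpari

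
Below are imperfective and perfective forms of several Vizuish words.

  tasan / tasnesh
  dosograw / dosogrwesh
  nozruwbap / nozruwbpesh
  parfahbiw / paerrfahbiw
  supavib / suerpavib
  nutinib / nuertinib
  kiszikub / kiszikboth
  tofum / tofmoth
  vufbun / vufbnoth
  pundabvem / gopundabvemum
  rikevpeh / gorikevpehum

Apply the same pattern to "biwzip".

bierwzip

dosograw and parfahbiw both end in -w yet inflect differently (dosogrwesh, paerrfahbiw), so the final letter is not what conditions the rule; the last vowel is.
"biwzip" has last vowel 'i'. The stems whose last vowel is 'i' (parfahbiw → paerrfahbiw, supavib → suerpavib, nutinib → nuertinib) insert -er- after the first vowel.
The other patterns: stems whose last vowel is 'a' delete the last vowel and add -esh; stems whose last vowel is 'u' delete the last vowel and add -oth; stems whose last vowel is 'e' add go- … -um around the stem.
So biwzip → bierwzip.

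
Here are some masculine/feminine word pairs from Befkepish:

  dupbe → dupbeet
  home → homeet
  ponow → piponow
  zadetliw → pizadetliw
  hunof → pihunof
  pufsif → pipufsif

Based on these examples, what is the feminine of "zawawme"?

"zawawme" ends in a vowel. The stems ending in a vowel (dupbe → dupbeet, home → homeet) add -et.
The other pattern: stems ending in a consonant add the prefix pi-.
So zawawme → zawawmeet.

zawawmeet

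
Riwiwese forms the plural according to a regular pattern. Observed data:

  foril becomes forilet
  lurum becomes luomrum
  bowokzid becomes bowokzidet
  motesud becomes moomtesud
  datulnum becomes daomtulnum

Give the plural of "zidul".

motesud and bowokzid both end in -d yet inflect differently (moomtesud, bowokzidet), so the final letter is not what conditions the rule; the last vowel is.
"zidul" has last vowel 'u'. The stems whose last vowel is 'u' (lurum → luomrum, datulnum → daomtulnum, motesud → moomtesud) insert -om- after the first vowel.
The other pattern: stems whose last vowel is 'i' add -et.
So zidul → ziomdul.

ziomdul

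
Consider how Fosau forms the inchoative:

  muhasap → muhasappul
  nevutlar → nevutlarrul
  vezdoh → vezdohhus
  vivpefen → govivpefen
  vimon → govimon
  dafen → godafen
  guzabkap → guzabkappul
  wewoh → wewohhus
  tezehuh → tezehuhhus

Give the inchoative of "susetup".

"susetup" ends in -p. The stems ending in -p (muhasap → muhasappul, guzabkap → guzabkappul) double the final consonant and add -ul.
So susetup → susetuppul.

susetuppul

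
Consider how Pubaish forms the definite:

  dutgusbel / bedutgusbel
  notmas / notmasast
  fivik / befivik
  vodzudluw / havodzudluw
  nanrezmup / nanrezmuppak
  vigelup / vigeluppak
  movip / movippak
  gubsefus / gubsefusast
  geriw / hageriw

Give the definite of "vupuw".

havupuw

movip and geriw both have last vowel 'i' yet inflect differently (movippak, hageriw), so the last vowel is not what conditions the rule; the final letter is.
"vupuw" ends in -w. The stems ending in -w (geriw → hageriw, vodzudluw → havodzudluw) add the prefix ha-.
The other patterns: stems ending in -p double the final consonant and add -ak; stems ending in -s add -ast; stems ending in -k or -l add the prefix be-.
So vupuw → havupuw.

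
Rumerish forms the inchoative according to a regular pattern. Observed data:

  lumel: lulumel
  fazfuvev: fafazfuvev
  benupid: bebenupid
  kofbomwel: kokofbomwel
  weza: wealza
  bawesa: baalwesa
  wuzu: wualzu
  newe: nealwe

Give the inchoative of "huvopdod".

lumel and newe both have last vowel 'e' yet inflect differently (lulumel, nealwe), so the last vowel is not what conditions the rule; whether the stem ends in a vowel or a consonant is.
"huvopdod" ends in a consonant. The stems ending in a consonant (lumel → lulumel, fazfuvev → fafazfuvev, benupid → bebenupid) repeat the first consonant+vowel as a prefix.
The other pattern: stems ending in a vowel insert -al- after the first vowel.
So huvopdod → huhuvopdod.

huhuvopdod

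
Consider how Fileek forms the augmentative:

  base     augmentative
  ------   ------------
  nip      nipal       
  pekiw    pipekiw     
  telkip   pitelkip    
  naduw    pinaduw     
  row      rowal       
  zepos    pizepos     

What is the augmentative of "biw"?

biwal

row and pekiw both end in -w yet inflect differently (rowal, pipekiw), so the final letter is not what conditions the rule; the number of vowels is.
"biw" has 1 vowel. The stems with 1 vowel (row → rowal, nip → nipal) add -al.
The other pattern: stems with 2 vowels add the prefix pi-.
So biw → biwal.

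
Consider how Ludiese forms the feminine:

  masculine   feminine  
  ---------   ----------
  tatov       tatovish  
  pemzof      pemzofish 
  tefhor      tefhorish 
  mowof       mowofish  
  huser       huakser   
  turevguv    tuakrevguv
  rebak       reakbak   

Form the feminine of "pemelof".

pemelofish

"pemelof" has last vowel 'o'. The stems whose last vowel is 'o' (tatov → tatovish, pemzof → pemzofish, tefhor → tefhorish) add -ish.
So pemelof → pemelofish.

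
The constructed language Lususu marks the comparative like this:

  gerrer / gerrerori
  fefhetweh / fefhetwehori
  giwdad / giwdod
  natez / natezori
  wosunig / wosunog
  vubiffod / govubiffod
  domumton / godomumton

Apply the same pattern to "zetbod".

giwdad and vubiffod both end in -d yet inflect differently (giwdod, govubiffod), so the final letter is not what conditions the rule; the last vowel is.
"zetbod" has last vowel 'o'. The stems whose last vowel is 'o' (vubiffod → govubiffod, domumton → godomumton) add the prefix go-.
The other patterns: stems whose last vowel is 'e' add -ori; stems whose last vowel is 'a' or 'i' change the last vowel to 'o'.
So zetbod → gozetbod.

gozetbod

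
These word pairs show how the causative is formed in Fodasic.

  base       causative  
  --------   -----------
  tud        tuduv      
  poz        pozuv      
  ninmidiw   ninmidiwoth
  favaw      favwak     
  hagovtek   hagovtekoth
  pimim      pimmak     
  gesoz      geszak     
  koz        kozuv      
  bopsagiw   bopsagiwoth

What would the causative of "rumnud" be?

koz and gesoz both end in -z yet inflect differently (kozuv, geszak), so the final letter is not what conditions the rule; the number of vowels is.
"rumnud" has 2 vowels. The stems with 2 vowels (favaw → favwak, gesoz → geszak, pimim → pimmak) delete the last vowel and add -ak.
So rumnud → rumndak.

rumndak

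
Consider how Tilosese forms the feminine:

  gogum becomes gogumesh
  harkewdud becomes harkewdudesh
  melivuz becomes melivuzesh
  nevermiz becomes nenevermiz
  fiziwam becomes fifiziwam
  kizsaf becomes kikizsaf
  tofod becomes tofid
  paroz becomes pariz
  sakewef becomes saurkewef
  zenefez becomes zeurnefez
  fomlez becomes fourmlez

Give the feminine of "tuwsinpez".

"tuwsinpez" has last vowel 'e'. The stems whose last vowel is 'e' (sakewef → saurkewef, zenefez → zeurnefez, fomlez → fourmlez) insert -ur- after the first vowel.
So tuwsinpez → tuurwsinpez.

tuurwsinpez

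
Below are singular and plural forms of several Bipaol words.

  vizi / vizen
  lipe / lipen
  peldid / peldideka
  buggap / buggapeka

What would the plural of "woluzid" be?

vizi and peldid both have last vowel 'i' yet inflect differently (vizen, peldideka), so the last vowel is not what conditions the rule; whether the stem ends in a vowel or a consonant is.
"woluzid" ends in a consonant. The stems ending in a consonant (peldid → peldideka, buggap → buggapeka) add -eka.
So woluzid → woluzideka.

woluzideka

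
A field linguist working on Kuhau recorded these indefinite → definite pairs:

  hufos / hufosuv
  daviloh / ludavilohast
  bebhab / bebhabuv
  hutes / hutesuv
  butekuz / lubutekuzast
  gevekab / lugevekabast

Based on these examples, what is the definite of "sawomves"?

bebhab and gevekab both end in -b yet inflect differently (bebhabuv, lugevekabast), so the final letter is not what conditions the rule; the number of vowels is.
"sawomves" has 3 vowels. The stems with 3 vowels (daviloh → ludavilohast, gevekab → lugevekabast, butekuz → lubutekuzast) add lu- … -ast around the stem.
So sawomves → lusawomvesast.

lusawomvesast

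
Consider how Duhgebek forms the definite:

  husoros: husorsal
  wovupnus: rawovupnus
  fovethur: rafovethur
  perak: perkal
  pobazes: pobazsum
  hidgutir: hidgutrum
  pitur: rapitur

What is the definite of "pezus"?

hidgutir and pitur both end in -r yet inflect differently (hidgutrum, rapitur), so the final letter is not what conditions the rule; the last vowel is.
"pezus" has last vowel 'u'. The stems whose last vowel is 'u' (pitur → rapitur, fovethur → rafovethur, wovupnus → rawovupnus) add the prefix ra-.
The other patterns: stems whose last vowel is 'e' or 'i' delete the last vowel and add -um; stems whose last vowel is 'a' or 'o' delete the last vowel and add -al.
So pezus → rapezus.

rapezus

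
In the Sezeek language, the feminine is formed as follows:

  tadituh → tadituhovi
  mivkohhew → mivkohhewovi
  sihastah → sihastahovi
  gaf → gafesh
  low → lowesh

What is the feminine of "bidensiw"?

mivkohhew and low both end in -w yet inflect differently (mivkohhewovi, lowesh), so the final letter is not what conditions the rule; the number of vowels is.
"bidensiw" has 3 vowels. The stems with 3 vowels (tadituh → tadituhovi, mivkohhew → mivkohhewovi, sihastah → sihastahovi) add -ovi.
The other pattern: stems with 1 vowel add -esh.
So bidensiw → bidensiwovi.

bidensiwovi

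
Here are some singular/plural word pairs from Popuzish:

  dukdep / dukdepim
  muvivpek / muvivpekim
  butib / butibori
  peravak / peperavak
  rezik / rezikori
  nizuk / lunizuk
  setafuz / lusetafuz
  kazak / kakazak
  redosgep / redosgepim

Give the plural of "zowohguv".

"zowohguv" has last vowel 'u'. The stems whose last vowel is 'u' (setafuz → lusetafuz, nizuk → lunizuk) add the prefix lu-.
So zowohguv → luzowohguv.

luzowohguv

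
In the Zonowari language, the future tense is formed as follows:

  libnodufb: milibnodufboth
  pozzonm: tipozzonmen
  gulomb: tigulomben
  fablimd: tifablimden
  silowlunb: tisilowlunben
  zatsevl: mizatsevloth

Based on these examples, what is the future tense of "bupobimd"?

tibupobimden

gulomb and libnodufb both end in -b yet inflect differently (tigulomben, milibnodufboth), so the final letter is not what conditions the rule; the second-to-last letter is.
"bupobimd" has second-to-last letter 'm'. The stems whose second-to-last letter is 'm' (gulomb → tigulomben, fablimd → tifablimden) add ti- … -en around the stem.
So bupobimd → tibupobimden.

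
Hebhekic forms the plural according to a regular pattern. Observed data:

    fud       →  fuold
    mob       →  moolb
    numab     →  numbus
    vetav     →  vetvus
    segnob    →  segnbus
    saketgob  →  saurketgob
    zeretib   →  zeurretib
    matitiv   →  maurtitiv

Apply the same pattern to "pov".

poolv

mob and numab both end in -b yet inflect differently (moolb, numbus), so the final letter is not what conditions the rule; the number of vowels is.
"pov" has 1 vowel. The stems with 1 vowel (fud → fuold, mob → moolb) insert -ol- after the first vowel.
So pov → poolv.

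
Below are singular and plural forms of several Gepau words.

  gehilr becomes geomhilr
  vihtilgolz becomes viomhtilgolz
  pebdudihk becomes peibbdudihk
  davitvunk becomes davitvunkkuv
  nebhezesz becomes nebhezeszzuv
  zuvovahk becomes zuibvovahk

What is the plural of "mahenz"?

mahenzzuv

"mahenz" has second-to-last letter 'n'. The one such stem in the data (davitvunk → davitvunkkuv) doubles the final consonant and adds -uv (as does nebhezesz), so the same rule applies.
So mahenz → mahenzzuv.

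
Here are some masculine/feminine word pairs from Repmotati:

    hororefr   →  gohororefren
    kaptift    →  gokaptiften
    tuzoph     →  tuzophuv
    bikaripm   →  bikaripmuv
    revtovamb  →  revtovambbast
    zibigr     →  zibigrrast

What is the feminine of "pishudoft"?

"pishudoft" has second-to-last letter 'f'. The stems whose second-to-last letter is 'f' (hororefr → gohororefren, kaptift → gokaptiften) add go- … -en around the stem.
So pishudoft → gopishudoften.

gopishudoften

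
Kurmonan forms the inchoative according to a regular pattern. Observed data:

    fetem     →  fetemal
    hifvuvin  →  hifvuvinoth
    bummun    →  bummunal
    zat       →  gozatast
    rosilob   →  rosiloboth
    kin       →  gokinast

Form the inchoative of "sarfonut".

kin and bummun both end in -n yet inflect differently (gokinast, bummunal), so the final letter is not what conditions the rule; the number of vowels is.
"sarfonut" has 3 vowels. The stems with 3 vowels (hifvuvin → hifvuvinoth, rosilob → rosiloboth) add -oth.
The other patterns: stems with 1 vowel add go- … -ast around the stem; stems with 2 vowels add -al.
So sarfonut → sarfonutoth.

sarfonutoth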